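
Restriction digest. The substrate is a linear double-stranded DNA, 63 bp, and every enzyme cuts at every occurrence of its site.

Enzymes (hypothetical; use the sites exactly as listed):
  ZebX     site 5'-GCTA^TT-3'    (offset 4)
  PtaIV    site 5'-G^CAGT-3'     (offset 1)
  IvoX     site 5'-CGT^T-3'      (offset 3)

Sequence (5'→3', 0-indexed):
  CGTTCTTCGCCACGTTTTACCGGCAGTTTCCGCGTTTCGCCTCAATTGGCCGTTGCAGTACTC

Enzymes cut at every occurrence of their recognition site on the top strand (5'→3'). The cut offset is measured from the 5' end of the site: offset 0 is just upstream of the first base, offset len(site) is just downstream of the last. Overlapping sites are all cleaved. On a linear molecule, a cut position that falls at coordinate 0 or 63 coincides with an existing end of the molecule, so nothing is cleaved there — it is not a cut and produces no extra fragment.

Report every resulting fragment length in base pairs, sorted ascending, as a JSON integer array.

[2,3,8,8,12,12,18]

Scan for sites:
  ZebX (GCTATT, off=4): no sites
  PtaIV (GCAGT, off=1): starts [22, 54] → cuts [23, 55]
  IvoX (CGTT, off=3): starts [0, 12, 32, 50] → cuts [3, 15, 35, 53]

All cut coordinates (distinct, sorted): [3, 15, 23, 35, 53, 55]

Fragments:
  [0,3): 3 bp
  [3,15): 12 bp
  [15,23): 8 bp
  [23,35): 12 bp
  [35,53): 18 bp
  [53,55): 2 bp
  [55,63): 8 bp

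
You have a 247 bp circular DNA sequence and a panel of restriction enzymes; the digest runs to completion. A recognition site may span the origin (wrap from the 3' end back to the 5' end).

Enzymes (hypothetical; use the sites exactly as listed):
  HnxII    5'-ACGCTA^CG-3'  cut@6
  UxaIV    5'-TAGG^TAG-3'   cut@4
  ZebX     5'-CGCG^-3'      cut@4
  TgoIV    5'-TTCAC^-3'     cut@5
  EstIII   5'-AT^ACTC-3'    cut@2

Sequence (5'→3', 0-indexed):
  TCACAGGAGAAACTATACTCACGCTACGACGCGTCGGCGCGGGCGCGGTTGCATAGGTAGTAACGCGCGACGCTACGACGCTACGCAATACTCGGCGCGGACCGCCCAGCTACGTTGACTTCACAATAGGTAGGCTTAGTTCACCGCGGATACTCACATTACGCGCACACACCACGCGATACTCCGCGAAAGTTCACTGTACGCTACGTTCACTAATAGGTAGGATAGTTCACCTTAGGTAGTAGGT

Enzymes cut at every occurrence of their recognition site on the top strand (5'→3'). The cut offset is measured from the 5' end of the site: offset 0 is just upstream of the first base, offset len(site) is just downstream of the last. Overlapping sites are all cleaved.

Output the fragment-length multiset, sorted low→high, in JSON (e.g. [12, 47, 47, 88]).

Scan for sites:
  HnxII ACGCTACG/6: at [20, 69, 77, 200] ⇒ [26, 75, 83, 206]
  UxaIV TAGGTAG/4: at [53, 126, 216, 235] ⇒ [57, 130, 220, 239]
  ZebX CGCG/4: at [29, 37, 43, 63, 65, 95, 144, 161, 174, 184] ⇒ [33, 41, 47, 67, 69, 99, 148, 165, 178, 188]
  TgoIV TTCAC/5: at [119, 139, 192, 208, 228, 246] ⇒ [4, 124, 144, 197, 213, 233]
  EstIII ATACTC/2: at [14, 87, 149, 178] ⇒ [16, 89, 151, 180]

All cut coordinates (distinct, sorted): [4, 16, 26, 33, 41, 47, 57, 67, 69, 75, 83, 89, 99, 124, 130, 144, 148, 151, 165, 178, 180, 188, 197, 206, 213, 220, 233, 239]

Fragments:
  4→16: 12 bp
  16→26: 10 bp
  26→33: 7 bp
  33→41: 8 bp
  41→47: 6 bp
  47→57: 10 bp
  57→67: 10 bp
  67→69: 2 bp
  69→75: 6 bp
  75→83: 8 bp
  83→89: 6 bp
  89→99: 10 bp
  99→124: 25 bp
  124→130: 6 bp
  130→144: 14 bp
  144→148: 4 bp
  148→151: 3 bp
  151→165: 14 bp
  165→178: 13 bp
  178→180: 2 bp
  180→188: 8 bp
  188→197: 9 bp
  197→206: 9 bp
  206→213: 7 bp
  213→220: 7 bp
  220→233: 13 bp
  233→239: 6 bp
  239→4 (wrap): 247-239+4 = 12 bp

[2,2,3,4,6,6,6,6,6,7,7,7,8,8,8,9,9,10,10,10,10,12,12,13,13,14,14,25]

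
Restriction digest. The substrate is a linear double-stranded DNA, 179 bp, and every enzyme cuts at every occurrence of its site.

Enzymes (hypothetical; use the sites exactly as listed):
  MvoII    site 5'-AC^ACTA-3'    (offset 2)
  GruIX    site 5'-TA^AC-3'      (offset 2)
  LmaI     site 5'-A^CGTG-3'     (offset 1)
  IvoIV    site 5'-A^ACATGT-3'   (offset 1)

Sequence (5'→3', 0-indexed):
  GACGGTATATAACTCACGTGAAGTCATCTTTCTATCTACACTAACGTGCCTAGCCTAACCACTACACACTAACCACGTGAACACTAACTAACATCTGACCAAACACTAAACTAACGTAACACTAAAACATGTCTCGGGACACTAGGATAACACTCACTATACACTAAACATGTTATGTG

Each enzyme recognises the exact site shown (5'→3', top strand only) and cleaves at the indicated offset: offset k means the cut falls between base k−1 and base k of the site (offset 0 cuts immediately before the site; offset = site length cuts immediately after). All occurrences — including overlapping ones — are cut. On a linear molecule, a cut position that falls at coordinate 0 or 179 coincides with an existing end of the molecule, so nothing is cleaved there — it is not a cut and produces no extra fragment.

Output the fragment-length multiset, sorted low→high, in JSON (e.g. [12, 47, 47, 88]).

[1,2,4,4,4,4,4,5,5,5,6,7,9,9,10,11,12,13,13,14,14,23]

Site scan:
  MvoII ACACTA/2: at [37, 65, 80, 102, 118, 138, 160] ⇒ [39, 67, 82, 104, 120, 140, 162]
  GruIX TAAC/2: at [9, 41, 55, 69, 84, 88, 111, 116, 147] ⇒ [11, 43, 57, 71, 86, 90, 113, 118, 149]
  LmaI ACGTG/1: at [15, 43, 74] ⇒ [16, 44, 75]
  IvoIV AACATGT/1: at [125, 166] ⇒ [126, 167]

Pooled cuts: [11, 16, 39, 43, 44, 57, 67, 71, 75, 82, 86, 90, 104, 113, 118, 120, 126, 140, 149, 162, 167]

Fragments:
  [0,11): 11 bp
  [11,16): 5 bp
  [16,39): 23 bp
  [39,43): 4 bp
  [43,44): 1 bp
  [44,57): 13 bp
  [57,67): 10 bp
  [67,71): 4 bp
  [71,75): 4 bp
  [75,82): 7 bp
  [82,86): 4 bp
  [86,90): 4 bp
  [90,104): 14 bp
  [104,113): 9 bp
  [113,118): 5 bp
  [118,120): 2 bp
  [120,126): 6 bp
  [126,140): 14 bp
  [140,149): 9 bp
  [149,162): 13 bp
  [162,167): 5 bp
  [167,179): 12 bp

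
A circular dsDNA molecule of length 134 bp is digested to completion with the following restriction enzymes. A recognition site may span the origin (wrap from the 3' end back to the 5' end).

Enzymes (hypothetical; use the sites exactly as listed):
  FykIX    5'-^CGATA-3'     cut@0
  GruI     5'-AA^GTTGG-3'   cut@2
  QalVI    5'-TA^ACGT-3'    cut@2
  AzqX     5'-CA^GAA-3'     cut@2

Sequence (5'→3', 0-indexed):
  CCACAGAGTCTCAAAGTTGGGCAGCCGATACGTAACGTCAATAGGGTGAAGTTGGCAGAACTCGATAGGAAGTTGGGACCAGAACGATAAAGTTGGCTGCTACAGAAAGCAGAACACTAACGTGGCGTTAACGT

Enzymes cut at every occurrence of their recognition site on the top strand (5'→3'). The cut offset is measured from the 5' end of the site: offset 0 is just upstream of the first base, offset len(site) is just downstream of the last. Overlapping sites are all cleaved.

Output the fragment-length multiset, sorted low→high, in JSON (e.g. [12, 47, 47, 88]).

[3,5,7,7,7,8,9,9,10,10,11,13,16,19]

Per-enzyme occurrences:
  FykIX (CGATA, off=0): starts [25, 62, 84] → cuts [25, 62, 84]
  GruI (AAGTTGG, off=2): starts [13, 48, 69, 89] → cuts [15, 50, 71, 91]
  QalVI (TAACGT, off=2): starts [32, 117, 128] → cuts [34, 119, 130]
  AzqX (CAGAA, off=2): starts [55, 79, 102, 109] → cuts [57, 81, 104, 111]

All cut coordinates (distinct, sorted): [15, 25, 34, 50, 57, 62, 71, 81, 84, 91, 104, 111, 119, 130]

Fragments:
  15→25: 10 bp
  25→34: 9 bp
  34→50: 16 bp
  50→57: 7 bp
  57→62: 5 bp
  62→71: 9 bp
  71→81: 10 bp
  81→84: 3 bp
  84→91: 7 bp
  91→104: 13 bp
  104→111: 7 bp
  111→119: 8 bp
  119→130: 11 bp
  130→15 (wrap): 134-130+15 = 19 bp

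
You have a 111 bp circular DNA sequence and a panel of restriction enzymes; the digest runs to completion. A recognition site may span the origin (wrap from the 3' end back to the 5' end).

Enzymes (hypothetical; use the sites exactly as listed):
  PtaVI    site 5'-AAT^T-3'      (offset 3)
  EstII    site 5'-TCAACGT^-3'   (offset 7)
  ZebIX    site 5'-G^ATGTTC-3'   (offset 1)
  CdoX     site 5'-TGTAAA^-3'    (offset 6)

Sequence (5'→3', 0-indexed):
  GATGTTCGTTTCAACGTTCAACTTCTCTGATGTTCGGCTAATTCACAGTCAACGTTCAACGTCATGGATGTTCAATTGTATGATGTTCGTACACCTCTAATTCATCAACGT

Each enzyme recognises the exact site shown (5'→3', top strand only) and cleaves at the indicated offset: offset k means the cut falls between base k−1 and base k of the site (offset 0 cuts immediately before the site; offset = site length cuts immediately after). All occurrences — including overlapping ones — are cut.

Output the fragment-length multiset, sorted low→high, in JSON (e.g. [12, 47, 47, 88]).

Site scan:
  PtaVI AATT/3: at [39, 73, 98] ⇒ [42, 76, 101]
  EstII TCAACGT/7: at [10, 48, 55, 104] ⇒ [0, 17, 55, 62]
  ZebIX GATGTTC/1: at [0, 28, 66, 81] ⇒ [1, 29, 67, 82]
  CdoX (TGTAAA, off=6): no sites

All cut coordinates (distinct, sorted): [0, 1, 17, 29, 42, 55, 62, 67, 76, 82, 101]

Fragments:
  0→1: 1 bp
  1→17: 16 bp
  17→29: 12 bp
  29→42: 13 bp
  42→55: 13 bp
  55→62: 7 bp
  62→67: 5 bp
  67→76: 9 bp
  76→82: 6 bp
  82→101: 19 bp
  101→0 (wrap): 111-101+0 = 10 bp

[1,5,6,7,9,10,12,13,13,16,19]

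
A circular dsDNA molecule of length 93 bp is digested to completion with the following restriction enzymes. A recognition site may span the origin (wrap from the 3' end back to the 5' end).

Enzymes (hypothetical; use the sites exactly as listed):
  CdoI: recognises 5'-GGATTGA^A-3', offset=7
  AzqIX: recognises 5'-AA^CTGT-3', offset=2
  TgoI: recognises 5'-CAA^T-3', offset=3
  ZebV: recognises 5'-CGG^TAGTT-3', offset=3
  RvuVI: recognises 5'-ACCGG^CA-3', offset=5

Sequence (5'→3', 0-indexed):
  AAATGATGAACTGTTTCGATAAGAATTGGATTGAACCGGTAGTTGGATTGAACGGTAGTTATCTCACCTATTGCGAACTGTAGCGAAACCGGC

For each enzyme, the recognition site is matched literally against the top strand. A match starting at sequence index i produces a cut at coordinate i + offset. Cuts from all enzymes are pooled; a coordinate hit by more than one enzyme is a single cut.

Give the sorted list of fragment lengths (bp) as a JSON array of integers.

Scan for sites:
  CdoI (GGATTGAA, off=7): starts [27, 44] → cuts [34, 51]
  AzqIX (AACTGT, off=2): starts [8, 75] → cuts [10, 77]
  TgoI (CAAT, off=3): no sites
  ZebV (CGGTAGTT, off=3): starts [36, 52] → cuts [39, 55]
  RvuVI (ACCGGCA, off=5): starts [87] → cuts [92]

Pooled cuts: [10, 34, 39, 51, 55, 77, 92]

Fragment lengths:
  10→34: 24 bp
  34→39: 5 bp
  39→51: 12 bp
  51→55: 4 bp
  55→77: 22 bp
  77→92: 15 bp
  92→10 (wrap): 93-92+10 = 11 bp

[4,5,11,12,15,22,24]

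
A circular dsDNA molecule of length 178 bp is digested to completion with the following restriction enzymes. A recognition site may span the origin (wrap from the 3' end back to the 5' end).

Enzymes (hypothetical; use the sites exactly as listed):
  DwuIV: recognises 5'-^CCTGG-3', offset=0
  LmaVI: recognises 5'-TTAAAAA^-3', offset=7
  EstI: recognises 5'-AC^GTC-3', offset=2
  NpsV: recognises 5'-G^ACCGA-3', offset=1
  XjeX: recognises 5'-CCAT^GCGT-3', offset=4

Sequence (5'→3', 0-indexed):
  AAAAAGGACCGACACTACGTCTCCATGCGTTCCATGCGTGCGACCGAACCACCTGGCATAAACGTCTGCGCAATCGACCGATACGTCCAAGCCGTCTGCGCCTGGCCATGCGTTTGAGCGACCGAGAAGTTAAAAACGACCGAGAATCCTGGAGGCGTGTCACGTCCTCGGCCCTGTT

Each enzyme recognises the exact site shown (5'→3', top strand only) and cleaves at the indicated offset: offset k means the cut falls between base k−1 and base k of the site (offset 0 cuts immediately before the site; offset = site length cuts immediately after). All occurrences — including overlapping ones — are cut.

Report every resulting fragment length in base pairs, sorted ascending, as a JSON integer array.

[2,2,7,8,8,9,9,9,9,11,11,12,13,16,16,16,20]

Per-enzyme occurrences:
  DwuIV CCTGG/0: at [51, 100, 147] ⇒ [51, 100, 147]
  LmaVI TTAAAAA/7: at [129, 176] ⇒ [5, 136]
  EstI ACGTC/2: at [16, 61, 82, 161] ⇒ [18, 63, 84, 163]
  NpsV GACCGA/1: at [6, 41, 75, 119, 137] ⇒ [7, 42, 76, 120, 138]
  XjeX CCATGCGT/4: at [22, 31, 105] ⇒ [26, 35, 109]

Pooled cuts: [5, 7, 18, 26, 35, 42, 51, 63, 76, 84, 100, 109, 120, 136, 138, 147, 163]

Fragments:
  5→7: 2 bp
  7→18: 11 bp
  18→26: 8 bp
  26→35: 9 bp
  35→42: 7 bp
  42→51: 9 bp
  51→63: 12 bp
  63→76: 13 bp
  76→84: 8 bp
  84→100: 16 bp
  100→109: 9 bp
  109→120: 11 bp
  120→136: 16 bp
  136→138: 2 bp
  138→147: 9 bp
  147→163: 16 bp
  163→5 (wrap): 178-163+5 = 20 bp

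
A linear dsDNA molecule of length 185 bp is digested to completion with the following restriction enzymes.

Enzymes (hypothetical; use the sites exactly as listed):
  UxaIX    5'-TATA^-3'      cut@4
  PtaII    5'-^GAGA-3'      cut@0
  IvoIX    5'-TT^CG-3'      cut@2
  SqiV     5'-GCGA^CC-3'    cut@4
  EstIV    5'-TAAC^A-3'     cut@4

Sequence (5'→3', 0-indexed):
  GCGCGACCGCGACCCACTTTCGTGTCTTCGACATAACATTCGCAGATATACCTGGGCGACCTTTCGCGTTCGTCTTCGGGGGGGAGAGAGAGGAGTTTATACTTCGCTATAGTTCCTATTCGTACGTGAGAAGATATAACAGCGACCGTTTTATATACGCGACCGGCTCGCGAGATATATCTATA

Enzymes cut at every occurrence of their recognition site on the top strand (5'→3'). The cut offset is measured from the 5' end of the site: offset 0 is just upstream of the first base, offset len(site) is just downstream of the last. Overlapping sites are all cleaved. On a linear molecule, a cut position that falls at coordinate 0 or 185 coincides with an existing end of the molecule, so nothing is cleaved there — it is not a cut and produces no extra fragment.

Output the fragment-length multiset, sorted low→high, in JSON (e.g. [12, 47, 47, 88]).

[2,2,2,2,3,3,5,5,5,6,6,6,6,6,7,7,7,8,8,8,9,9,9,9,10,10,11,14]

Per-enzyme occurrences:
  UxaIX TATA/4: at [46, 97, 107, 134, 151, 153, 175, 181] ⇒ [50, 101, 111, 138, 155, 157, 179] (position 185 is a terminus of the linear molecule — no cut)
  PtaII GAGA/0: at [83, 85, 87, 127, 171] ⇒ [83, 85, 87, 127, 171]
  IvoIX TTCG/2: at [18, 26, 38, 62, 68, 74, 102, 118] ⇒ [20, 28, 40, 64, 70, 76, 104, 120]
  SqiV GCGACC/4: at [2, 8, 55, 141, 158] ⇒ [6, 12, 59, 145, 162]
  EstIV TAACA/4: at [33, 136] ⇒ [37, 140]

All cut coordinates (distinct, sorted): [6, 12, 20, 28, 37, 40, 50, 59, 64, 70, 76, 83, 85, 87, 101, 104, 111, 120, 127, 138, 140, 145, 155, 157, 162, 171, 179]

Fragments:
  [0,6): 6 bp
  [6,12): 6 bp
  [12,20): 8 bp
  [20,28): 8 bp
  [28,37): 9 bp
  [37,40): 3 bp
  [40,50): 10 bp
  [50,59): 9 bp
  [59,64): 5 bp
  [64,70): 6 bp
  [70,76): 6 bp
  [76,83): 7 bp
  [83,85): 2 bp
  [85,87): 2 bp
  [87,101): 14 bp
  [101,104): 3 bp
  [104,111): 7 bp
  [111,120): 9 bp
  [120,127): 7 bp
  [127,138): 11 bp
  [138,140): 2 bp
  [140,145): 5 bp
  [145,155): 10 bp
  [155,157): 2 bp
  [157,162): 5 bp
  [162,171): 9 bp
  [171,179): 8 bp
  [179,185): 6 bp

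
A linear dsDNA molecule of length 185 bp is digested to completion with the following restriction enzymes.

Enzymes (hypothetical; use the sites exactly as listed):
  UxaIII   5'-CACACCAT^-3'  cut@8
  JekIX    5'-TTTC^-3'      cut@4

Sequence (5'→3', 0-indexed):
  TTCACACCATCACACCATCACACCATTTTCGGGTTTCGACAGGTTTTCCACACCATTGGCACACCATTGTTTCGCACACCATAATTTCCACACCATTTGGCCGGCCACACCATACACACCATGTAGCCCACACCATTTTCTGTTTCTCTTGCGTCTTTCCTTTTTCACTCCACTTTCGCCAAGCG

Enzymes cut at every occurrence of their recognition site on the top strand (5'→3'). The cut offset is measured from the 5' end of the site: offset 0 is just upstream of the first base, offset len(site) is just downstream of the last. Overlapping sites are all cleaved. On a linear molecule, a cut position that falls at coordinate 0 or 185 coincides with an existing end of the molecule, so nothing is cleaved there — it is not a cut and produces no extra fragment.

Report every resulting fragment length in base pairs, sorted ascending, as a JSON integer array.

Site scan:
  UxaIII CACACCAT/8: at [2, 10, 18, 48, 59, 74, 88, 105, 114, 128] ⇒ [10, 18, 26, 56, 67, 82, 96, 113, 122, 136]
  JekIX TTTC/4: at [26, 33, 44, 69, 84, 136, 142, 155, 162, 173] ⇒ [30, 37, 48, 73, 88, 140, 146, 159, 166, 177]

Pooled cuts: [10, 18, 26, 30, 37, 48, 56, 67, 73, 82, 88, 96, 113, 122, 136, 140, 146, 159, 166, 177]

Fragments:
  [0,10): 10 bp
  [10,18): 8 bp
  [18,26): 8 bp
  [26,30): 4 bp
  [30,37): 7 bp
  [37,48): 11 bp
  [48,56): 8 bp
  [56,67): 11 bp
  [67,73): 6 bp
  [73,82): 9 bp
  [82,88): 6 bp
  [88,96): 8 bp
  [96,113): 17 bp
  [113,122): 9 bp
  [122,136): 14 bp
  [136,140): 4 bp
  [140,146): 6 bp
  [146,159): 13 bp
  [159,166): 7 bp
  [166,177): 11 bp
  [177,185): 8 bp

[4,4,6,6,6,7,7,8,8,8,8,8,9,9,10,11,11,11,13,14,17]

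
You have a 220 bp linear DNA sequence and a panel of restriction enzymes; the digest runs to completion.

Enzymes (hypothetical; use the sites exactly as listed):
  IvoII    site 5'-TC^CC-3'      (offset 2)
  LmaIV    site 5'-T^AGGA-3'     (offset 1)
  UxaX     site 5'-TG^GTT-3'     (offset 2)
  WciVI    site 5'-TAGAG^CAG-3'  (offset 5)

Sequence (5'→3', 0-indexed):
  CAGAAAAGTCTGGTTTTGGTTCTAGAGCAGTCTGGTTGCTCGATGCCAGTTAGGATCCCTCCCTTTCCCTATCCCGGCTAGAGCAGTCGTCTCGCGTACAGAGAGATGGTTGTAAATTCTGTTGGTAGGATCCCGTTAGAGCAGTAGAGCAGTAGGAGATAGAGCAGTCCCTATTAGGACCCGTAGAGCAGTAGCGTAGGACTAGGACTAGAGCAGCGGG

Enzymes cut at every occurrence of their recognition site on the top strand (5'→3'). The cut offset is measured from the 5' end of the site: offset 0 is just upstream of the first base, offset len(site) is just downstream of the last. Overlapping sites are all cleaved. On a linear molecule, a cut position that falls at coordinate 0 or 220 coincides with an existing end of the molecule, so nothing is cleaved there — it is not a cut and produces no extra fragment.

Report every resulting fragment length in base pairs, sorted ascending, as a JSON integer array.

Site scan:
  IvoII (TCCC, off=2): starts [55, 59, 65, 71, 130, 167] → cuts [57, 61, 67, 73, 132, 169]
  LmaIV (TAGGA, off=1): starts [50, 125, 152, 174, 196, 202] → cuts [51, 126, 153, 175, 197, 203]
  UxaX (TGGTT, off=2): starts [10, 16, 32, 106] → cuts [12, 18, 34, 108]
  WciVI (TAGAGCAG, off=5): starts [22, 78, 136, 144, 159, 183, 208] → cuts [27, 83, 141, 149, 164, 188, 213]

Pooled cuts: [12, 18, 27, 34, 51, 57, 61, 67, 73, 83, 108, 126, 132, 141, 149, 153, 164, 169, 175, 188, 197, 203, 213]

Fragment lengths:
  [0,12): 12 bp
  [12,18): 6 bp
  [18,27): 9 bp
  [27,34): 7 bp
  [34,51): 17 bp
  [51,57): 6 bp
  [57,61): 4 bp
  [61,67): 6 bp
  [67,73): 6 bp
  [73,83): 10 bp
  [83,108): 25 bp
  [108,126): 18 bp
  [126,132): 6 bp
  [132,141): 9 bp
  [141,149): 8 bp
  [149,153): 4 bp
  [153,164): 11 bp
  [164,169): 5 bp
  [169,175): 6 bp
  [175,188): 13 bp
  [188,197): 9 bp
  [197,203): 6 bp
  [203,213): 10 bp
  [213,220): 7 bp

[4,4,5,6,6,6,6,6,6,6,7,7,8,9,9,9,10,10,11,12,13,17,18,25]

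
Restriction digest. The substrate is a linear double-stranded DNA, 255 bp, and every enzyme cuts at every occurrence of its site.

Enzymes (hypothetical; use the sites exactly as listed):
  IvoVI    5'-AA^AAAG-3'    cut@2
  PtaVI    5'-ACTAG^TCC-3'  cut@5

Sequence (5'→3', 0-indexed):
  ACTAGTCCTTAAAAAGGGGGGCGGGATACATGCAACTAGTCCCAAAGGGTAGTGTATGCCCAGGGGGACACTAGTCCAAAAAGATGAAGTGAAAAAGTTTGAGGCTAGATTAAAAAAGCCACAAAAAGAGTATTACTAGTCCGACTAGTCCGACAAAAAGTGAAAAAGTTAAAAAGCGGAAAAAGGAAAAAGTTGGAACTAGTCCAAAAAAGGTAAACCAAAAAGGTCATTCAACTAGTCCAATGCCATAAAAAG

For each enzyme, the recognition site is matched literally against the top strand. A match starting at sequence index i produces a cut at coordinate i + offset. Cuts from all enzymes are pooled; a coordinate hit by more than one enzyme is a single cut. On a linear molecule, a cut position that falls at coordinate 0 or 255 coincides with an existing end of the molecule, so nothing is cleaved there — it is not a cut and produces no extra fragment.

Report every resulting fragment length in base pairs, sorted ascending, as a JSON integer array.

[4,5,5,6,7,7,8,8,8,9,9,10,13,13,14,14,15,17,21,27,35]

Per-enzyme occurrences:
  IvoVI (AAAAAG, off=2): starts [10, 77, 91, 112, 122, 154, 162, 170, 179, 186, 206, 219, 249] → cuts [12, 79, 93, 114, 124, 156, 164, 172, 181, 188, 208, 221, 251]
  PtaVI (ACTAGTCC, off=5): starts [0, 34, 69, 134, 143, 197, 233] → cuts [5, 39, 74, 139, 148, 202, 238]

All cut coordinates (distinct, sorted): [5, 12, 39, 74, 79, 93, 114, 124, 139, 148, 156, 164, 172, 181, 188, 202, 208, 221, 238, 251]

Fragments:
  [0,5): 5 bp
  [5,12): 7 bp
  [12,39): 27 bp
  [39,74): 35 bp
  [74,79): 5 bp
  [79,93): 14 bp
  [93,114): 21 bp
  [114,124): 10 bp
  [124,139): 15 bp
  [139,148): 9 bp
  [148,156): 8 bp
  [156,164): 8 bp
  [164,172): 8 bp
  [172,181): 9 bp
  [181,188): 7 bp
  [188,202): 14 bp
  [202,208): 6 bp
  [208,221): 13 bp
  [221,238): 17 bp
  [238,251): 13 bp
  [251,255): 4 bp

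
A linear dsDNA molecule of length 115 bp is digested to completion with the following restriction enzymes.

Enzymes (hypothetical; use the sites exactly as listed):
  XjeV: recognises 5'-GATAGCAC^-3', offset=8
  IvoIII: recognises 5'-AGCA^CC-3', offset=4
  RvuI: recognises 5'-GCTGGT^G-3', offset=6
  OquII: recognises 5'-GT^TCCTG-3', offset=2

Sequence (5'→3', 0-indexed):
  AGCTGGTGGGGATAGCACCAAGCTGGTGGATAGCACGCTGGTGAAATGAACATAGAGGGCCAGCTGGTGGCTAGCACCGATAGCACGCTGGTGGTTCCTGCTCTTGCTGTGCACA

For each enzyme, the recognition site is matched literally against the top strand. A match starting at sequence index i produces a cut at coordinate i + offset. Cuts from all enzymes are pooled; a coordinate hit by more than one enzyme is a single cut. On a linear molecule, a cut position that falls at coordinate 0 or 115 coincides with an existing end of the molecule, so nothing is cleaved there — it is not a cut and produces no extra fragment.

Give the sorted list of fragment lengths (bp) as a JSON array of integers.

Per-enzyme occurrences:
  XjeV GATAGCAC/8: at [10, 28, 78] ⇒ [18, 36, 86]
  IvoIII AGCACC/4: at [13, 72] ⇒ [17, 76]
  RvuI GCTGGTG/6: at [1, 21, 36, 62, 86] ⇒ [7, 27, 42, 68, 92]
  OquII GTTCCTG/2: at [93] ⇒ [95]

All cut coordinates (distinct, sorted): [7, 17, 18, 27, 36, 42, 68, 76, 86, 92, 95]

Fragment lengths:
  [0,7): 7 bp
  [7,17): 10 bp
  [17,18): 1 bp
  [18,27): 9 bp
  [27,36): 9 bp
  [36,42): 6 bp
  [42,68): 26 bp
  [68,76): 8 bp
  [76,86): 10 bp
  [86,92): 6 bp
  [92,95): 3 bp
  [95,115): 20 bp

[1,3,6,6,7,8,9,9,10,10,20,26]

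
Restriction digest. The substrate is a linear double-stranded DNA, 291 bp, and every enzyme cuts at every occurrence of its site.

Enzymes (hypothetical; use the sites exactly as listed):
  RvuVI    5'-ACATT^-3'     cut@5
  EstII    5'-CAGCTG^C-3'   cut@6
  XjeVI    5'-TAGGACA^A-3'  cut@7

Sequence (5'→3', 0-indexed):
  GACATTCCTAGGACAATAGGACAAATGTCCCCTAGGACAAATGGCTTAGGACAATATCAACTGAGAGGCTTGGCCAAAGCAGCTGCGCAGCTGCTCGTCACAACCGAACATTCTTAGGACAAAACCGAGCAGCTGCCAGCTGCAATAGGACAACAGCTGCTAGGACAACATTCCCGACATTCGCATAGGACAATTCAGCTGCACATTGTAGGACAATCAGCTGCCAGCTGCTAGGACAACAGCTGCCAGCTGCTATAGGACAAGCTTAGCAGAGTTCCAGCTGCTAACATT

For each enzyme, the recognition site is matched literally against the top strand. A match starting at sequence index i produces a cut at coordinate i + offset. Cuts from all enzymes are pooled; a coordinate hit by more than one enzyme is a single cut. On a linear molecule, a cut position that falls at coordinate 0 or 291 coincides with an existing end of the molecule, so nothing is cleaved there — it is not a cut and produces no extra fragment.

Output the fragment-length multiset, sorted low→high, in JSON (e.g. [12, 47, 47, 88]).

[5,6,6,7,7,7,7,7,8,8,8,8,8,8,8,9,9,9,9,10,10,11,14,14,16,19,21,32]

Scan for sites:
  RvuVI (ACATT, off=5): starts [1, 107, 167, 176, 202, 286] → cuts [6, 112, 172, 181, 207] (position 291 is a terminus of the linear molecule — no cut)
  EstII (CAGCTGC, off=6): starts [79, 87, 129, 136, 153, 195, 217, 224, 239, 246, 277] → cuts [85, 93, 135, 142, 159, 201, 223, 230, 245, 252, 283]
  XjeVI (TAGGACAA, off=7): starts [8, 16, 32, 46, 114, 145, 160, 185, 208, 231, 255] → cuts [15, 23, 39, 53, 121, 152, 167, 192, 215, 238, 262]

Pooled cuts: [6, 15, 23, 39, 53, 85, 93, 112, 121, 135, 142, 152, 159, 167, 172, 181, 192, 201, 207, 215, 223, 230, 238, 245, 252, 262, 283]

Fragments:
  [0,6): 6 bp
  [6,15): 9 bp
  [15,23): 8 bp
  [23,39): 16 bp
  [39,53): 14 bp
  [53,85): 32 bp
  [85,93): 8 bp
  [93,112): 19 bp
  [112,121): 9 bp
  [121,135): 14 bp
  [135,142): 7 bp
  [142,152): 10 bp
  [152,159): 7 bp
  [159,167): 8 bp
  [167,172): 5 bp
  [172,181): 9 bp
  [181,192): 11 bp
  [192,201): 9 bp
  [201,207): 6 bp
  [207,215): 8 bp
  [215,223): 8 bp
  [223,230): 7 bp
  [230,238): 8 bp
  [238,245): 7 bp
  [245,252): 7 bp
  [252,262): 10 bp
  [262,283): 21 bp
  [283,291): 8 bp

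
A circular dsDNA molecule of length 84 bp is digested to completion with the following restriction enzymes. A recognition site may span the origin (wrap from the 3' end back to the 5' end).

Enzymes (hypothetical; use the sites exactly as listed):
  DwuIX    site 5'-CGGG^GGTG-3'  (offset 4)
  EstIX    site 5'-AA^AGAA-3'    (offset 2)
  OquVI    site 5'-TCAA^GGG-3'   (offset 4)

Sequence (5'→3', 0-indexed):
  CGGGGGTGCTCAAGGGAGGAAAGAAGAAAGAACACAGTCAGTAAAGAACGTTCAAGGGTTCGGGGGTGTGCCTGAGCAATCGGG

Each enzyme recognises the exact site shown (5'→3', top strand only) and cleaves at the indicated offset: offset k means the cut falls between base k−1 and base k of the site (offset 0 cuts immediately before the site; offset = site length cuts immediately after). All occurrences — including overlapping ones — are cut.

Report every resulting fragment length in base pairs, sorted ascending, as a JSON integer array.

Per-enzyme occurrences:
  DwuIX CGGGGGTG/4: at [0, 60] ⇒ [4, 64]
  EstIX AAAGAA/2: at [19, 26, 42] ⇒ [21, 28, 44]
  OquVI TCAAGGG/4: at [9, 51] ⇒ [13, 55]

All cut coordinates (distinct, sorted): [4, 13, 21, 28, 44, 55, 64]

Fragments:
  4→13: 9 bp
  13→21: 8 bp
  21→28: 7 bp
  28→44: 16 bp
  44→55: 11 bp
  55→64: 9 bp
  64→4 (wrap): 84-64+4 = 24 bp

[7,8,9,9,11,16,24]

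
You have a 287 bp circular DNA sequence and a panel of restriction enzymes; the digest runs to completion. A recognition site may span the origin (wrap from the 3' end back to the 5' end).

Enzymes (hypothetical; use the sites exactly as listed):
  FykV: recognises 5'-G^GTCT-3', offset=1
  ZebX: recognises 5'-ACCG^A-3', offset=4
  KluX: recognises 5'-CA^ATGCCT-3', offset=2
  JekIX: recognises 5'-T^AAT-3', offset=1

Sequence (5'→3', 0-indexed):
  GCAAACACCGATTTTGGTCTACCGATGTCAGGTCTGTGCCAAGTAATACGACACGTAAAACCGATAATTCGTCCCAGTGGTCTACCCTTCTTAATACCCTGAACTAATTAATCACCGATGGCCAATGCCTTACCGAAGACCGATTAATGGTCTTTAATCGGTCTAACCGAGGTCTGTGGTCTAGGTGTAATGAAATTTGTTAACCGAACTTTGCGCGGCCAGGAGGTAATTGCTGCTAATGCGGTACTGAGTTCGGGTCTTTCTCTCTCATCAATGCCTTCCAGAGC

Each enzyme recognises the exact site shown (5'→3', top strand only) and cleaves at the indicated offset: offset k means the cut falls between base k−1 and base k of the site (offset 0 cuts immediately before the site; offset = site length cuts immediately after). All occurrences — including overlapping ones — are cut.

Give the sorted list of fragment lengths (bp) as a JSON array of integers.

[2,2,3,4,4,5,6,6,7,7,7,7,8,8,9,10,10,11,13,13,13,14,17,18,19,19,21,24]

Scan for sites:
  FykV GGTCT/1: at [15, 30, 78, 148, 159, 170, 177, 255] ⇒ [16, 31, 79, 149, 160, 171, 178, 256]
  ZebX ACCGA/4: at [6, 20, 59, 113, 131, 138, 165, 202] ⇒ [10, 24, 63, 117, 135, 142, 169, 206]
  KluX CAATGCCT/2: at [122, 271] ⇒ [124, 273]
  JekIX TAAT/1: at [43, 64, 91, 104, 108, 144, 154, 187, 226, 236] ⇒ [44, 65, 92, 105, 109, 145, 155, 188, 227, 237]

All cut coordinates (distinct, sorted): [10, 16, 24, 31, 44, 63, 65, 79, 92, 105, 109, 117, 124, 135, 142, 145, 149, 155, 160, 169, 171, 178, 188, 206, 227, 237, 256, 273]

Fragments:
  10→16: 6 bp
  16→24: 8 bp
  24→31: 7 bp
  31→44: 13 bp
  44→63: 19 bp
  63→65: 2 bp
  65→79: 14 bp
  79→92: 13 bp
  92→105: 13 bp
  105→109: 4 bp
  109→117: 8 bp
  117→124: 7 bp
  124→135: 11 bp
  135→142: 7 bp
  142→145: 3 bp
  145→149: 4 bp
  149→155: 6 bp
  155→160: 5 bp
  160→169: 9 bp
  169→171: 2 bp
  171→178: 7 bp
  178→188: 10 bp
  188→206: 18 bp
  206→227: 21 bp
  227→237: 10 bp
  237→256: 19 bp
  256→273: 17 bp
  273→10 (wrap): 287-273+10 = 24 bp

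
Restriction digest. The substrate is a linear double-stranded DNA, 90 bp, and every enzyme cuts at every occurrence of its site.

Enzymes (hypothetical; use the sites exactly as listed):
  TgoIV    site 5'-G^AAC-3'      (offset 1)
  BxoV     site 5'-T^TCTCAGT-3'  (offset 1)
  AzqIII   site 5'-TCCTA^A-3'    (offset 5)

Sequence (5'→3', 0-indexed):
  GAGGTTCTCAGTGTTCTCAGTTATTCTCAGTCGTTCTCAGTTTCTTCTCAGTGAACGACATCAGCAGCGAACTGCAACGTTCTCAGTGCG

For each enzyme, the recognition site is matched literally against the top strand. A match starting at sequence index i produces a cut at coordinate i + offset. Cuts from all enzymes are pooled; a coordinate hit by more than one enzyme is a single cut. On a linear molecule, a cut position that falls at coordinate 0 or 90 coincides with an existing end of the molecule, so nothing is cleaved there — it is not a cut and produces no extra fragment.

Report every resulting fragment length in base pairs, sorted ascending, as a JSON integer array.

[5,8,9,10,10,10,11,11,16]

Scan for sites:
  TgoIV (GAAC, off=1): starts [52, 68] → cuts [53, 69]
  BxoV (TTCTCAGT, off=1): starts [4, 13, 23, 33, 44, 79] → cuts [5, 14, 24, 34, 45, 80]
  AzqIII (TCCTAA, off=5): no sites

All cut coordinates (distinct, sorted): [5, 14, 24, 34, 45, 53, 69, 80]

Fragment lengths:
  [0,5): 5 bp
  [5,14): 9 bp
  [14,24): 10 bp
  [24,34): 10 bp
  [34,45): 11 bp
  [45,53): 8 bp
  [53,69): 16 bp
  [69,80): 11 bp
  [80,90): 10 bp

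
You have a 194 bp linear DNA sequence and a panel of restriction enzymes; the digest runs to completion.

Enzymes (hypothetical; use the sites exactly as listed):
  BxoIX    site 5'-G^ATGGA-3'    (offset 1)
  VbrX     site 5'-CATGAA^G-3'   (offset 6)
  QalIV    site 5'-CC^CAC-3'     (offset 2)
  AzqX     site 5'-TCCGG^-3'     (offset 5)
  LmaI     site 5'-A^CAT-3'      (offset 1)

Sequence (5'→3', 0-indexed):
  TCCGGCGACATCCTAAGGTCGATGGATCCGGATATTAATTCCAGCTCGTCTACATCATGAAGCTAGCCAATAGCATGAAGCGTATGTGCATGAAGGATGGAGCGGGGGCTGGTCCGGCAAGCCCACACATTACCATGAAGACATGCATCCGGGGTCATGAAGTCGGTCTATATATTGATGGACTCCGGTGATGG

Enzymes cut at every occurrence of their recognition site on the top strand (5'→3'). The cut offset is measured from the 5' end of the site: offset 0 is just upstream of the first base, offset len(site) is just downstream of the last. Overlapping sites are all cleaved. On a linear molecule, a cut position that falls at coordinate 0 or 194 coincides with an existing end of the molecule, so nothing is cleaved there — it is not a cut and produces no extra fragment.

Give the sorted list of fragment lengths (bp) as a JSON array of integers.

[2,2,3,4,5,6,6,9,9,10,11,11,12,13,15,16,18,21,21]

Scan for sites:
  BxoIX (GATGGA, off=1): starts [20, 95, 176] → cuts [21, 96, 177]
  VbrX (CATGAAG, off=6): starts [55, 73, 88, 133, 155] → cuts [61, 79, 94, 139, 161]
  QalIV (CCCAC, off=2): starts [121] → cuts [123]
  AzqX (TCCGG, off=5): starts [0, 26, 112, 147, 183] → cuts [5, 31, 117, 152, 188]
  LmaI (ACAT, off=1): starts [7, 51, 126, 140] → cuts [8, 52, 127, 141]

Pooled cuts: [5, 8, 21, 31, 52, 61, 79, 94, 96, 117, 123, 127, 139, 141, 152, 161, 177, 188]

Fragment lengths:
  [0,5): 5 bp
  [5,8): 3 bp
  [8,21): 13 bp
  [21,31): 10 bp
  [31,52): 21 bp
  [52,61): 9 bp
  [61,79): 18 bp
  [79,94): 15 bp
  [94,96): 2 bp
  [96,117): 21 bp
  [117,123): 6 bp
  [123,127): 4 bp
  [127,139): 12 bp
  [139,141): 2 bp
  [141,152): 11 bp
  [152,161): 9 bp
  [161,177): 16 bp
  [177,188): 11 bp
  [188,194): 6 bp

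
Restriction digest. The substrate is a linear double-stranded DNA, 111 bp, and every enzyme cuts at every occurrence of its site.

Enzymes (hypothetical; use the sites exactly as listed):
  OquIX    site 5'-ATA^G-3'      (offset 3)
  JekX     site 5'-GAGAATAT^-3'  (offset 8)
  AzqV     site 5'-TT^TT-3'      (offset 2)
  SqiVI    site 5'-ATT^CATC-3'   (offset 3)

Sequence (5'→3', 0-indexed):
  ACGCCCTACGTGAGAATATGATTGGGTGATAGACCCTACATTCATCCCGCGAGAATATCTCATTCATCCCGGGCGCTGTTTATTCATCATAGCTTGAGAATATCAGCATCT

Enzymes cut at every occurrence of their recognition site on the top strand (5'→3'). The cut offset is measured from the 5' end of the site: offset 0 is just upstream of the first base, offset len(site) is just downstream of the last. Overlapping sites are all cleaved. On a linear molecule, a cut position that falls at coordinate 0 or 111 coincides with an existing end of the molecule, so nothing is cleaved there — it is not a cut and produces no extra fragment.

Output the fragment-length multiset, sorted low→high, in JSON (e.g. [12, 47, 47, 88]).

[6,7,8,11,12,12,16,19,20]

Per-enzyme occurrences:
  OquIX ATAG/3: at [28, 88] ⇒ [31, 91]
  JekX GAGAATAT/8: at [11, 50, 95] ⇒ [19, 58, 103]
  AzqV (TTTT, off=2): no sites
  SqiVI ATTCATC/3: at [39, 61, 81] ⇒ [42, 64, 84]

All cut coordinates (distinct, sorted): [19, 31, 42, 58, 64, 84, 91, 103]

Fragments:
  [0,19): 19 bp
  [19,31): 12 bp
  [31,42): 11 bp
  [42,58): 16 bp
  [58,64): 6 bp
  [64,84): 20 bp
  [84,91): 7 bp
  [91,103): 12 bp
  [103,111): 8 bp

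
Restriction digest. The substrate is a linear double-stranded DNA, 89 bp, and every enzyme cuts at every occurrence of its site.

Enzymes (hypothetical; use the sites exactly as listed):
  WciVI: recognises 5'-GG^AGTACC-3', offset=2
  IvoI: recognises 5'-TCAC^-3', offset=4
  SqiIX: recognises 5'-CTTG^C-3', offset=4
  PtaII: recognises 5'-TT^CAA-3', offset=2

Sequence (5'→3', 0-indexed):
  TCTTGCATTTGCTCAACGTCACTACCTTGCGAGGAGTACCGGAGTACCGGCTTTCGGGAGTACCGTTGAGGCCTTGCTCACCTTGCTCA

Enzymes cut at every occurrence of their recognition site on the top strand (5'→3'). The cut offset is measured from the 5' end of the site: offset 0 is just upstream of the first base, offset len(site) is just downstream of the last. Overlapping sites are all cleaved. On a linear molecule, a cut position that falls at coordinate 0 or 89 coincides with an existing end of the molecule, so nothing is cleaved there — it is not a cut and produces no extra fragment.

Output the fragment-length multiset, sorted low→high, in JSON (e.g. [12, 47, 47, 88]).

[4,4,5,5,5,7,8,16,17,18]

Site scan:
  WciVI GGAGTACC/2: at [32, 40, 56] ⇒ [34, 42, 58]
  IvoI TCAC/4: at [18, 77] ⇒ [22, 81]
  SqiIX CTTGC/4: at [1, 25, 72, 81] ⇒ [5, 29, 76, 85]
  PtaII (TTCAA, off=2): no sites

Pooled cuts: [5, 22, 29, 34, 42, 58, 76, 81, 85]

Fragments:
  [0,5): 5 bp
  [5,22): 17 bp
  [22,29): 7 bp
  [29,34): 5 bp
  [34,42): 8 bp
  [42,58): 16 bp
  [58,76): 18 bp
  [76,81): 5 bp
  [81,85): 4 bp
  [85,89): 4 bp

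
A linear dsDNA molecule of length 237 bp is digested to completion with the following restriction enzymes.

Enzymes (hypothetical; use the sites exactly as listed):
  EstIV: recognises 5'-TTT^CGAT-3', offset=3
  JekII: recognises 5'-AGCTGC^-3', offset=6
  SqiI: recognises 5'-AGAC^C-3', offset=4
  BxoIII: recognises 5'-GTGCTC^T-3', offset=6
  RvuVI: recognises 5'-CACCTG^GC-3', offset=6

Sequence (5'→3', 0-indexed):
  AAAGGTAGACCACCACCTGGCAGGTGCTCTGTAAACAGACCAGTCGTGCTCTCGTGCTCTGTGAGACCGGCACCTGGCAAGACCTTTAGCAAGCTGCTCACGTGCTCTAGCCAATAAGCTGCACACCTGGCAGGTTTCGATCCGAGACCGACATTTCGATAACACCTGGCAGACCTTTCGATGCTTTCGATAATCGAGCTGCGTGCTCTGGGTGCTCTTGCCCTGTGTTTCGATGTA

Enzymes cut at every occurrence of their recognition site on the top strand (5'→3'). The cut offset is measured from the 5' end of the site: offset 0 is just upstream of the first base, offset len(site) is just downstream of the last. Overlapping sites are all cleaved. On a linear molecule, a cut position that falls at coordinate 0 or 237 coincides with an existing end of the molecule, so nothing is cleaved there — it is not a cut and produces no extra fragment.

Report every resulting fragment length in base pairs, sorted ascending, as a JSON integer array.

[4,6,6,7,7,7,8,8,8,8,9,9,9,9,10,10,10,11,11,11,12,13,14,15,15]

Scan for sites:
  EstIV TTTCGAT/3: at [134, 153, 175, 184, 227] ⇒ [137, 156, 178, 187, 230]
  JekII AGCTGC/6: at [91, 116, 196] ⇒ [97, 122, 202]
  SqiI AGACC/4: at [6, 36, 63, 79, 144, 170] ⇒ [10, 40, 67, 83, 148, 174]
  BxoIII GTGCTCT/6: at [23, 45, 53, 101, 202, 211] ⇒ [29, 51, 59, 107, 208, 217]
  RvuVI CACCTGGC/6: at [13, 70, 123, 162] ⇒ [19, 76, 129, 168]

Pooled cuts: [10, 19, 29, 40, 51, 59, 67, 76, 83, 97, 107, 122, 129, 137, 148, 156, 168, 174, 178, 187, 202, 208, 217, 230]

Fragment lengths:
  [0,10): 10 bp
  [10,19): 9 bp
  [19,29): 10 bp
  [29,40): 11 bp
  [40,51): 11 bp
  [51,59): 8 bp
  [59,67): 8 bp
  [67,76): 9 bp
  [76,83): 7 bp
  [83,97): 14 bp
  [97,107): 10 bp
  [107,122): 15 bp
  [122,129): 7 bp
  [129,137): 8 bp
  [137,148): 11 bp
  [148,156): 8 bp
  [156,168): 12 bp
  [168,174): 6 bp
  [174,178): 4 bp
  [178,187): 9 bp
  [187,202): 15 bp
  [202,208): 6 bp
  [208,217): 9 bp
  [217,230): 13 bp
  [230,237): 7 bp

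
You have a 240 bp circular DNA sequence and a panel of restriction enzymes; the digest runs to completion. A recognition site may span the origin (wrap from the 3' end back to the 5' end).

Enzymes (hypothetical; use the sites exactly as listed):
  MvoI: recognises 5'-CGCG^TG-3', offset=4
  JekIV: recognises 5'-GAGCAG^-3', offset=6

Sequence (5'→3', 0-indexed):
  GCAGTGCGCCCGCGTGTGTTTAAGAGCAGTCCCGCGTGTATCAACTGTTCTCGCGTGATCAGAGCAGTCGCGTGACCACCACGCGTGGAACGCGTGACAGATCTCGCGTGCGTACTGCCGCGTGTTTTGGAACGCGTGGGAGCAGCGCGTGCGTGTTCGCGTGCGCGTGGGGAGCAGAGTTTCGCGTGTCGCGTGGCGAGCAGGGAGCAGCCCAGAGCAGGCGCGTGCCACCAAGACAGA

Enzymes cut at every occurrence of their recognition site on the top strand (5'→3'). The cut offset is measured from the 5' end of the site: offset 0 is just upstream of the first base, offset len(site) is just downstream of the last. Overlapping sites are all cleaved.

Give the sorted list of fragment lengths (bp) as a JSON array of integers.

[4,5,5,6,7,7,7,9,9,9,10,10,10,10,12,12,13,14,14,14,15,19,19]

Scan for sites:
  MvoI (CGCGTG, off=4): starts [10, 32, 51, 68, 81, 90, 104, 118, 132, 145, 157, 163, 182, 189, 221] → cuts [14, 36, 55, 72, 85, 94, 108, 122, 136, 149, 161, 167, 186, 193, 225]
  JekIV (GAGCAG, off=6): starts [23, 61, 139, 171, 197, 204, 214, 238] → cuts [4, 29, 67, 145, 177, 203, 210, 220]

Pooled cuts: [4, 14, 29, 36, 55, 67, 72, 85, 94, 108, 122, 136, 145, 149, 161, 167, 177, 186, 193, 203, 210, 220, 225]

Fragment lengths:
  4→14: 10 bp
  14→29: 15 bp
  29→36: 7 bp
  36→55: 19 bp
  55→67: 12 bp
  67→72: 5 bp
  72→85: 13 bp
  85→94: 9 bp
  94→108: 14 bp
  108→122: 14 bp
  122→136: 14 bp
  136→145: 9 bp
  145→149: 4 bp
  149→161: 12 bp
  161→167: 6 bp
  167→177: 10 bp
  177→186: 9 bp
  186→193: 7 bp
  193→203: 10 bp
  203→210: 7 bp
  210→220: 10 bp
  220→225: 5 bp
  225→4 (wrap): 240-225+4 = 19 bp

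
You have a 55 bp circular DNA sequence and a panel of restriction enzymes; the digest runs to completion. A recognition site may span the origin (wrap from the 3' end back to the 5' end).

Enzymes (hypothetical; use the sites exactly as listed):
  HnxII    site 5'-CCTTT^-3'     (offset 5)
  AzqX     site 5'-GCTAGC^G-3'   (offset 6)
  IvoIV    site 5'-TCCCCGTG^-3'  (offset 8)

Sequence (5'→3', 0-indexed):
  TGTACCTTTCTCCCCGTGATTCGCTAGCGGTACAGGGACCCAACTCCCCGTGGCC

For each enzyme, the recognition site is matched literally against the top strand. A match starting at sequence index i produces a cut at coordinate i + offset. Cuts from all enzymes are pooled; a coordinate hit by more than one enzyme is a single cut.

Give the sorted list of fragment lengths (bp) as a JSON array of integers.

Per-enzyme occurrences:
  HnxII (CCTTT, off=5): starts [4] → cuts [9]
  AzqX (GCTAGCG, off=6): starts [22] → cuts [28]
  IvoIV (TCCCCGTG, off=8): starts [10, 44] → cuts [18, 52]

All cut coordinates (distinct, sorted): [9, 18, 28, 52]

Fragment lengths:
  9→18: 9 bp
  18→28: 10 bp
  28→52: 24 bp
  52→9 (wrap): 55-52+9 = 12 bp

[9,10,12,24]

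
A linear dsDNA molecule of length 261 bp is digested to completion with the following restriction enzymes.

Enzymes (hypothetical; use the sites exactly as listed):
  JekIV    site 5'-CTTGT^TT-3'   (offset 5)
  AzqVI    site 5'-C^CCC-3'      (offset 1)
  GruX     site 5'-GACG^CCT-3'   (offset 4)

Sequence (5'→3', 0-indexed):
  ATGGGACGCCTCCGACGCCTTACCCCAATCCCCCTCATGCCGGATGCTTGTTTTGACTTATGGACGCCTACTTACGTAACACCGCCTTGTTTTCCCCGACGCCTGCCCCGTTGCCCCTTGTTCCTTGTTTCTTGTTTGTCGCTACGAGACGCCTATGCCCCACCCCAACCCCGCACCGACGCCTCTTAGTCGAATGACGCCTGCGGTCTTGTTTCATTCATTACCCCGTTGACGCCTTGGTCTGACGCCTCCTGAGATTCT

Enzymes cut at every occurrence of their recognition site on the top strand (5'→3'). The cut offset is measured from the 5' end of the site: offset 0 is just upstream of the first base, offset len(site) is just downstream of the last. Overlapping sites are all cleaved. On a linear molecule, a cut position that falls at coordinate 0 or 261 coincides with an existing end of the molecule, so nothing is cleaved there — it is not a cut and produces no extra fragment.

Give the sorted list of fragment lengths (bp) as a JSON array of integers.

[1,4,5,5,6,6,7,7,7,7,8,8,9,10,12,12,13,13,14,14,15,16,18,20,24]

Scan for sites:
  JekIV CTTGTTT/5: at [46, 85, 123, 130, 207] ⇒ [51, 90, 128, 135, 212]
  AzqVI CCCC/1: at [22, 29, 30, 93, 105, 113, 157, 162, 168, 223] ⇒ [23, 30, 31, 94, 106, 114, 158, 163, 169, 224]
  GruX GACGCCT/4: at [4, 13, 62, 97, 147, 177, 195, 230, 243] ⇒ [8, 17, 66, 101, 151, 181, 199, 234, 247]

All cut coordinates (distinct, sorted): [8, 17, 23, 30, 31, 51, 66, 90, 94, 101, 106, 114, 128, 135, 151, 158, 163, 169, 181, 199, 212, 224, 234, 247]

Fragments:
  [0,8): 8 bp
  [8,17): 9 bp
  [17,23): 6 bp
  [23,30): 7 bp
  [30,31): 1 bp
  [31,51): 20 bp
  [51,66): 15 bp
  [66,90): 24 bp
  [90,94): 4 bp
  [94,101): 7 bp
  [101,106): 5 bp
  [106,114): 8 bp
  [114,128): 14 bp
  [128,135): 7 bp
  [135,151): 16 bp
  [151,158): 7 bp
  [158,163): 5 bp
  [163,169): 6 bp
  [169,181): 12 bp
  [181,199): 18 bp
  [199,212): 13 bp
  [212,224): 12 bp
  [224,234): 10 bp
  [234,247): 13 bp
  [247,261): 14 bp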